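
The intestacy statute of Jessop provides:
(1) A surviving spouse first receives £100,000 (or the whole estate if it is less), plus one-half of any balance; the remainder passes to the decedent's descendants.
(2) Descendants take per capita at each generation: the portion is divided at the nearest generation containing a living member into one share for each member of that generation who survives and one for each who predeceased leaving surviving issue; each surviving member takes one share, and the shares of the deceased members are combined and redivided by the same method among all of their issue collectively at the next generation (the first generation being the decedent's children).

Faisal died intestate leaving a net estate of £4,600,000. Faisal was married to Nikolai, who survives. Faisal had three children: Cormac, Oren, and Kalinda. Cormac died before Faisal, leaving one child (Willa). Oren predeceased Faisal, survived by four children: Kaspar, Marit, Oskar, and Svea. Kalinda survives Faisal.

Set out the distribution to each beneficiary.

Nikolai: £2,350,000; Willa: £300,000; Kaspar: £300,000; Marit: £300,000; Oskar: £300,000; Svea: £300,000; Kalinda: £750,000

Nikolai first takes £100,000, leaving a balance of £4,500,000. Nikolai then takes one-half of the balance (£2,250,000), for a total of £2,350,000. The remaining £2,250,000 passes to the descendants.
The descendants' portion (£2,250,000) is divided at the children's generation into 3 shares of £750,000. Kalinda takes £750,000. The 2 shares of the deceased (Cormac and Oren) are combined into a pool of £1,500,000.
That pool (£1,500,000) is divided at the grandchildren's generation equally among Willa, Kaspar, Marit, Oskar, and Svea: £300,000 each.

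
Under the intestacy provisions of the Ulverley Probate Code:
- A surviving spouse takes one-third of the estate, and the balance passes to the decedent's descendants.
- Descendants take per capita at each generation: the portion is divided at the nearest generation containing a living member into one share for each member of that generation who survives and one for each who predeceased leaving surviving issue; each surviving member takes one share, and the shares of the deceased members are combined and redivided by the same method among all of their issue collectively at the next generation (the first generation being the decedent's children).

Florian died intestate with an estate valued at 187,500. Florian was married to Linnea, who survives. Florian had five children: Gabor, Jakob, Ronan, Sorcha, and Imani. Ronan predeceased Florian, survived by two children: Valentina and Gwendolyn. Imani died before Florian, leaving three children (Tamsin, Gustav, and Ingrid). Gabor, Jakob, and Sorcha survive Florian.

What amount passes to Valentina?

Linnea takes one-third of 187,500 = 62,500. The remaining 125,000 passes to the descendants.
The descendants' portion (125,000) is divided at the children's generation into 5 shares of 25,000. Gabor, Jakob, and Sorcha each take 25,000. The 2 shares of the deceased (Ronan and Imani) are combined into a pool of 50,000.
That pool (50,000) is divided at the grandchildren's generation equally among Valentina, Gwendolyn, Tamsin, Gustav, and Ingrid: 10,000 each.

Valentina receives 10,000.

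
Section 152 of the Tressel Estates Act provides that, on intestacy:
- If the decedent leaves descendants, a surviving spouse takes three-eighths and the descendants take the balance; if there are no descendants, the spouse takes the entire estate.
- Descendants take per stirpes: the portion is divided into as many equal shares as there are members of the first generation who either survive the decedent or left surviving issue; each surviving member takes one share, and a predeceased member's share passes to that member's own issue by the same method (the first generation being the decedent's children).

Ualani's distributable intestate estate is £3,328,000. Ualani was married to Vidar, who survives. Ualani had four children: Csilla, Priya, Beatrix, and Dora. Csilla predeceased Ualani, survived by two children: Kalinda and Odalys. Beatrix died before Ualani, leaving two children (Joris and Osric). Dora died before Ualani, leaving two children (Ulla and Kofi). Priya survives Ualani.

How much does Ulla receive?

Ulla receives £260,000.

Vidar takes three-eighths of £3,328,000 = £1,248,000. The remaining £2,080,000 passes to the descendants.
The descendants' portion (£2,080,000) is divided into 4 shares of £520,000: Priya takes £520,000; Csilla's £520,000 share passes to Csilla's issue; Beatrix's £520,000 share passes to Beatrix's issue; Dora's £520,000 share passes to Dora's issue.
Csilla's share (£520,000) is divided into 2 shares of £260,000: Kalinda and Odalys each take £260,000.
Beatrix's share (£520,000) is divided into 2 shares of £260,000: Joris and Osric each take £260,000.
Dora's share (£520,000) is divided into 2 shares of £260,000: Ulla and Kofi each take £260,000.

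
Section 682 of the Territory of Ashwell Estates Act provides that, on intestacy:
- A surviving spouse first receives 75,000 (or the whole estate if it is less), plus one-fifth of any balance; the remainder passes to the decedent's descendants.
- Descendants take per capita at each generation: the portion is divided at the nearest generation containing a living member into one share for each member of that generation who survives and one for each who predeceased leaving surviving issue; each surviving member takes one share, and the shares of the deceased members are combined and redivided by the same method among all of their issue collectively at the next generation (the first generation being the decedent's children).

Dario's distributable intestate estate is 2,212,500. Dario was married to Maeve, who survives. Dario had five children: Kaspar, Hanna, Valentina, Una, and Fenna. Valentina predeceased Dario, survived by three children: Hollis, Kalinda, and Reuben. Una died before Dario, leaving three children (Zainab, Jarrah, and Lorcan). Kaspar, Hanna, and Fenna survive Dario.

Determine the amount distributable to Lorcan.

Lorcan receives 114,000.

Maeve first takes 75,000, leaving a balance of 2,137,500. Maeve then takes one-fifth of the balance (427,500), for a total of 502,500. The remaining 1,710,000 passes to the descendants.
The descendants' portion (1,710,000) is divided at the children's generation into 5 shares of 342,000. Kaspar, Hanna, and Fenna each take 342,000. The 2 shares of the deceased (Valentina and Una) are combined into a pool of 684,000.
That pool (684,000) is divided at the grandchildren's generation equally among Hollis, Kalinda, Reuben, Zainab, Jarrah, and Lorcan: 114,000 each.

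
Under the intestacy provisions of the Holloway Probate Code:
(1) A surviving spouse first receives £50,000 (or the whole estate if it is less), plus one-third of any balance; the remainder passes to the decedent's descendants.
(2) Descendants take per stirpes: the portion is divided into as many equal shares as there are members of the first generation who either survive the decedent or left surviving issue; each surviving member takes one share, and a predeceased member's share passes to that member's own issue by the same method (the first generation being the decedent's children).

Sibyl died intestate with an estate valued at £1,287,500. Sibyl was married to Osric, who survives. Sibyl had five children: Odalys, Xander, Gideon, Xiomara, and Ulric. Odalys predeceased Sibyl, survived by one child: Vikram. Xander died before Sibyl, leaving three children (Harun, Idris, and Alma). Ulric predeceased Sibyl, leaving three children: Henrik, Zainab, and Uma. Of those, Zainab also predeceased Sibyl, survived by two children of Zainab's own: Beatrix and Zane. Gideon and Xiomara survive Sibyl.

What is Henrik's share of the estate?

Henrik receives £55,000.

Osric first takes £50,000, leaving a balance of £1,237,500. Osric then takes one-third of the balance (£412,500), for a total of £462,500. The remaining £825,000 passes to the descendants.
The descendants' portion (£825,000) is divided into 5 shares of £165,000: Gideon and Xiomara each take £165,000; Odalys's £165,000 share passes to Odalys's issue; Xander's £165,000 share passes to Xander's issue; Ulric's £165,000 share passes to Ulric's issue.
Odalys's share (£165,000) passes entirely to Vikram.
Xander's share (£165,000) is divided into 3 shares of £55,000: Harun, Idris, and Alma each take £55,000.
Ulric's share (£165,000) is divided into 3 shares of £55,000: Henrik and Uma each take £55,000; Zainab's £55,000 share passes to Zainab's issue.
Zainab's share (£55,000) is divided into 2 shares of £27,500: Beatrix and Zane each take £27,500.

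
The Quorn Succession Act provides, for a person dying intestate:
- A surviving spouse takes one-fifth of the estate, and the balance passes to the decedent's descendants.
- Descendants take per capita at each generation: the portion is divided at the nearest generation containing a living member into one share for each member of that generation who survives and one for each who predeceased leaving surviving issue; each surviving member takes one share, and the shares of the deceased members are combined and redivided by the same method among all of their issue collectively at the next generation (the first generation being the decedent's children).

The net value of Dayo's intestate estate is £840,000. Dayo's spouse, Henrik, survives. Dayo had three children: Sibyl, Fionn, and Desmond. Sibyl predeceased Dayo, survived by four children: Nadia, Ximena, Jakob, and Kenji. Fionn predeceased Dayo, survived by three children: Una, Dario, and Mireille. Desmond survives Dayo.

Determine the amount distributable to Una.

Una receives £64,000.

Henrik takes one-fifth of £840,000 = £168,000. The remaining £672,000 passes to the descendants.
The descendants' portion (£672,000) is divided at the children's generation into 3 shares of £224,000. Desmond takes £224,000. The 2 shares of the deceased (Sibyl and Fionn) are combined into a pool of £448,000.
That pool (£448,000) is divided at the grandchildren's generation equally among Nadia, Ximena, Jakob, Kenji, Una, Dario, and Mireille: £64,000 each.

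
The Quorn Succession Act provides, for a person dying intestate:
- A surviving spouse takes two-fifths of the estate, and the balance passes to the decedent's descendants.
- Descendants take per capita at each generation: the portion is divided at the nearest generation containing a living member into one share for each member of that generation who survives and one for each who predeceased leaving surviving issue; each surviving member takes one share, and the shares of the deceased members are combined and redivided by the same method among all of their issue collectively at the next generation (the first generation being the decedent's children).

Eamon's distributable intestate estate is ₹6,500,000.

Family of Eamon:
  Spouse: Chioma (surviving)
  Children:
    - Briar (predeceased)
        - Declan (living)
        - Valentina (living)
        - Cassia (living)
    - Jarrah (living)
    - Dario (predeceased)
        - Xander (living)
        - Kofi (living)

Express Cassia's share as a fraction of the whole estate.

Cassia receives 2/25 of the estate.

Chioma takes two-fifths of ₹6,500,000 = ₹2,600,000. The remaining ₹3,900,000 passes to the descendants.
The descendants' portion (₹3,900,000) is divided at the children's generation into 3 shares of ₹1,300,000. Jarrah takes ₹1,300,000. The 2 shares of the deceased (Briar and Dario) are combined into a pool of ₹2,600,000.
That pool (₹2,600,000) is divided at the grandchildren's generation equally among Declan, Valentina, Cassia, Xander, and Kofi: ₹520,000 each.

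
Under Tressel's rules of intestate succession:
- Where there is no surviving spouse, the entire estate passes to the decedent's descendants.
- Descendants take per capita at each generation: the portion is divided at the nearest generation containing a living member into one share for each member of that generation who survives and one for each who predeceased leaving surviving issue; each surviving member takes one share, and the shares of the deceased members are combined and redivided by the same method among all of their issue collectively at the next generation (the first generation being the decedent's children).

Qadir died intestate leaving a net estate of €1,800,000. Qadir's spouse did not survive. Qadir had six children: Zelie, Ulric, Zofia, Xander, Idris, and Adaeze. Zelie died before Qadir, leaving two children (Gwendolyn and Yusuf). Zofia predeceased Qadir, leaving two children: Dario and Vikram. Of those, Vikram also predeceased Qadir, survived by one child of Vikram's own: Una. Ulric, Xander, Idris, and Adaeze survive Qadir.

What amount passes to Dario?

Dario receives €150,000.

The entire €1,800,000 passes to the descendants.
That amount (€1,800,000) is divided at the children's generation into 6 shares of €300,000. Ulric, Xander, Idris, and Adaeze each take €300,000. The 2 shares of the deceased (Zelie and Zofia) are combined into a pool of €600,000.
That pool (€600,000) is divided at the grandchildren's generation into 4 shares of €150,000. Gwendolyn, Yusuf, and Dario each take €150,000. The remaining share for the deceased Vikram (€150,000) is carried to the next generation.
That pool (€150,000) passes entirely to Una, the sole taker at the great-grandchildren's generation.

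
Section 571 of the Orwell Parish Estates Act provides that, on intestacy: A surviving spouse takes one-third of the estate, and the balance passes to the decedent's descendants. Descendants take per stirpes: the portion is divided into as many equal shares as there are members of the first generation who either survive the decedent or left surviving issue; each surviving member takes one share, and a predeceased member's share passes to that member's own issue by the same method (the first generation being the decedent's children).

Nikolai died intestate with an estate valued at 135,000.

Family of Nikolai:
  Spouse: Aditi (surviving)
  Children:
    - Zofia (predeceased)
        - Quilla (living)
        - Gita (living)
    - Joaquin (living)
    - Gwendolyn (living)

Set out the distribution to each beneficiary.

Aditi takes one-third of 135,000 = 45,000. The remaining 90,000 passes to the descendants.
The descendants' portion (90,000) is divided into 3 shares of 30,000: Joaquin and Gwendolyn each take 30,000; Zofia's 30,000 share passes to Zofia's issue.
Zofia's share (30,000) is divided into 2 shares of 15,000: Quilla and Gita each take 15,000.

Aditi: 45,000; Quilla: 15,000; Gita: 15,000; Joaquin: 30,000; Gwendolyn: 30,000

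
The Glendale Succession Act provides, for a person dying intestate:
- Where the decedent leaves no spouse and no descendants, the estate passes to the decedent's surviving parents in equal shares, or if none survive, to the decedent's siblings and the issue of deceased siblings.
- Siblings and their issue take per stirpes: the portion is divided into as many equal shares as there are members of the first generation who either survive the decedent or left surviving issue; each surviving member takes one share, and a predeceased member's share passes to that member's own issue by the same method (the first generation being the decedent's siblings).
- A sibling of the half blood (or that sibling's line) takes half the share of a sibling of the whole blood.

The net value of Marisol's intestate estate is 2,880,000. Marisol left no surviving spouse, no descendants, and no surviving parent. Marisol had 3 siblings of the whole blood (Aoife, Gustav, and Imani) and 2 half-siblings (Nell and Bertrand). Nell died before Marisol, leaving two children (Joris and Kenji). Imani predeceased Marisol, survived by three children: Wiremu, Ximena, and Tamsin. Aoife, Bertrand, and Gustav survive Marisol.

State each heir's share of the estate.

The entire 2,880,000 passes to the siblings and their issue.
Counting each half-blood sibling's line as half a unit, there are 4 units in 2,880,000, so one unit is 720,000. Whole-blood lines (Aoife, Gustav, and Imani) take 720,000 each; half-blood lines (Nell and Bertrand) take 360,000 each.
Nell's share (360,000) is divided into 2 shares of 180,000: Joris and Kenji each take 180,000.
Imani's share (720,000) is divided into 3 shares of 240,000: Wiremu, Ximena, and Tamsin each take 240,000.

Joris: 180,000; Kenji: 180,000; Aoife: 720,000; Bertrand: 360,000; Gustav: 720,000; Wiremu: 240,000; Ximena: 240,000; Tamsin: 240,000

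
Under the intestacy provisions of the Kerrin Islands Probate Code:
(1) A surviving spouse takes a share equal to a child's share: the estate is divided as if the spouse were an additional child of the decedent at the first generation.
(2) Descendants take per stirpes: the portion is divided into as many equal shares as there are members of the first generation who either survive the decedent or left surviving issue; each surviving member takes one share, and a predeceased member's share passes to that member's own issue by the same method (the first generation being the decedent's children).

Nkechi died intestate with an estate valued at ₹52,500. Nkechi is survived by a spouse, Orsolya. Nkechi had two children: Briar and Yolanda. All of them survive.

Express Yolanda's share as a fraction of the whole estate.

The spouse counts as an additional share at the children's level, so there are 3 primary shares of ₹17,500. Orsolya takes one such share (₹17,500).
The children's combined portion (₹35,000) is divided into 2 shares of ₹17,500: Briar and Yolanda each take ₹17,500.

Yolanda receives 1/3 of the estate.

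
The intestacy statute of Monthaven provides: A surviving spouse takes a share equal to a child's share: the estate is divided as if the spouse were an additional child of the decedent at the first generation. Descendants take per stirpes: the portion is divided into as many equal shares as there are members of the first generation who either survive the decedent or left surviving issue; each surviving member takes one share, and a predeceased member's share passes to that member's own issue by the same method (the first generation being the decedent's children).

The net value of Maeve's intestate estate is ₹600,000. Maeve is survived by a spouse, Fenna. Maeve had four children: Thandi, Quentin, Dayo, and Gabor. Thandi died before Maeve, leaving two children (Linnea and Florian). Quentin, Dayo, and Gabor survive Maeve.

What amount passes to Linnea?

Linnea receives ₹60,000.

The spouse counts as an additional share at the children's level, so there are 5 primary shares of ₹120,000. Fenna takes one such share (₹120,000).
The children's combined portion (₹480,000) is divided into 4 shares of ₹120,000: Quentin, Dayo, and Gabor each take ₹120,000; Thandi's ₹120,000 share passes to Thandi's issue.
Thandi's share (₹120,000) is divided into 2 shares of ₹60,000: Linnea and Florian each take ₹60,000.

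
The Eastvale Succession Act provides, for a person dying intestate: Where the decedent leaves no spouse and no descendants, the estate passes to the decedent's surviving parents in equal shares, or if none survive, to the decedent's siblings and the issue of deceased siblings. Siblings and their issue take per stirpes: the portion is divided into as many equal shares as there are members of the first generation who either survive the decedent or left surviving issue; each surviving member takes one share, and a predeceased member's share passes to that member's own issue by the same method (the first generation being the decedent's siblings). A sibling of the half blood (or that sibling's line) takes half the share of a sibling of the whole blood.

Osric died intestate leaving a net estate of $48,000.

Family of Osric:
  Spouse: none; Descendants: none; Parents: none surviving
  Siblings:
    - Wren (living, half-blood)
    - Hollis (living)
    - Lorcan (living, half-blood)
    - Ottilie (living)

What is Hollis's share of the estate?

Hollis receives $16,000.

The entire $48,000 passes to the siblings and their issue.
Counting each half-blood sibling's line as half a unit, there are 3 units in $48,000, so one unit is $16,000. Whole-blood lines (Hollis and Ottilie) take $16,000 each; half-blood lines (Wren and Lorcan) take $8,000 each.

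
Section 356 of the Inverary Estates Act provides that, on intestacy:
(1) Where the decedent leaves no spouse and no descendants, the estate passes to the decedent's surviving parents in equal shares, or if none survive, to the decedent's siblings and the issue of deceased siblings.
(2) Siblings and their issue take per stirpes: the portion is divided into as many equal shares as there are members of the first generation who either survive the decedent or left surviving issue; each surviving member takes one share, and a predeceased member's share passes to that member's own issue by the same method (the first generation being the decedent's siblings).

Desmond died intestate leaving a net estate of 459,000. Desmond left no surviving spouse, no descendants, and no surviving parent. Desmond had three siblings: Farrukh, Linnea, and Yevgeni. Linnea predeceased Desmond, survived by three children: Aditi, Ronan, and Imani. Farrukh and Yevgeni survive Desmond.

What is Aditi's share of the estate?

Aditi receives 51,000.

The entire 459,000 passes to the siblings and their issue.
That amount (459,000) is divided into 3 shares of 153,000: Farrukh and Yevgeni each take 153,000; Linnea's 153,000 share passes to Linnea's issue.
Linnea's share (153,000) is divided into 3 shares of 51,000: Aditi, Ronan, and Imani each take 51,000.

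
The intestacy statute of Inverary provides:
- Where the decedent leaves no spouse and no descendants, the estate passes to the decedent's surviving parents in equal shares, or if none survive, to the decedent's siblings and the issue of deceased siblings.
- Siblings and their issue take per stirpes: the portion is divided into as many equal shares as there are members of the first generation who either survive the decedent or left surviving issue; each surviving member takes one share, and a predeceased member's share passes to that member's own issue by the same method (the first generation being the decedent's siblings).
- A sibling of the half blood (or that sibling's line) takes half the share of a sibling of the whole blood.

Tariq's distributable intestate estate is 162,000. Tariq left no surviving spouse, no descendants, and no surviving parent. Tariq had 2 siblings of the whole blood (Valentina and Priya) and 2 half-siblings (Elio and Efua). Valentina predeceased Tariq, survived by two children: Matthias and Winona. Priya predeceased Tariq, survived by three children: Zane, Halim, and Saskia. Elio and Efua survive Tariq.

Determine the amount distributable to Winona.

Winona receives 27,000.

The entire 162,000 passes to the siblings and their issue.
Counting each half-blood sibling's line as half a unit, there are 3 units in 162,000, so one unit is 54,000. Whole-blood lines (Valentina and Priya) take 54,000 each; half-blood lines (Elio and Efua) take 27,000 each.
Valentina's share (54,000) is divided into 2 shares of 27,000: Matthias and Winona each take 27,000.
Priya's share (54,000) is divided into 3 shares of 18,000: Zane, Halim, and Saskia each take 18,000.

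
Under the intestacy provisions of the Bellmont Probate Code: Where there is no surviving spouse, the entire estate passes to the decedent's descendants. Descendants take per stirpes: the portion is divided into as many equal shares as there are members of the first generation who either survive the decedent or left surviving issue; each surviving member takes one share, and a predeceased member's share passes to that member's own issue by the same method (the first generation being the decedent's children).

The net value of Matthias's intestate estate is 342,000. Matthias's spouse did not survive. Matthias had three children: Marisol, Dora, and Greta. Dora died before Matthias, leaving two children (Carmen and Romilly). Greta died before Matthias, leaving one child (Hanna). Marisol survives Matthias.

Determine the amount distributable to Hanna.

The entire 342,000 passes to the descendants.
That amount (342,000) is divided into 3 shares of 114,000: Marisol takes 114,000; Dora's 114,000 share passes to Dora's issue; Greta's 114,000 share passes to Greta's issue.
Dora's share (114,000) is divided into 2 shares of 57,000: Carmen and Romilly each take 57,000.
Greta's share (114,000) passes entirely to Hanna.

Hanna receives 114,000.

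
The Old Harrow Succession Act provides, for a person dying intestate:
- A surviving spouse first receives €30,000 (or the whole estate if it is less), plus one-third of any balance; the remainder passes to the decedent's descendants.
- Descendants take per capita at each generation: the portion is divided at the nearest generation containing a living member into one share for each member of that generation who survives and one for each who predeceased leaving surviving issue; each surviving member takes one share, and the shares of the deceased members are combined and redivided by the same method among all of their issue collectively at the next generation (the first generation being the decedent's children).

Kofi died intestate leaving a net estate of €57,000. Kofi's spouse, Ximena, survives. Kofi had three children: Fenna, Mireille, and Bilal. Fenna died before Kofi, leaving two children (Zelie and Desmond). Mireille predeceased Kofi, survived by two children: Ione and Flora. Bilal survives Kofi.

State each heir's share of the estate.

Ximena first takes €30,000, leaving a balance of €27,000. Ximena then takes one-third of the balance (€9,000), for a total of €39,000. The remaining €18,000 passes to the descendants.
The descendants' portion (€18,000) is divided at the children's generation into 3 shares of €6,000. Bilal takes €6,000. The 2 shares of the deceased (Fenna and Mireille) are combined into a pool of €12,000.
That pool (€12,000) is divided at the grandchildren's generation equally among Zelie, Desmond, Ione, and Flora: €3,000 each.

Ximena: €39,000; Zelie: €3,000; Desmond: €3,000; Ione: €3,000; Flora: €3,000; Bilal: €6,000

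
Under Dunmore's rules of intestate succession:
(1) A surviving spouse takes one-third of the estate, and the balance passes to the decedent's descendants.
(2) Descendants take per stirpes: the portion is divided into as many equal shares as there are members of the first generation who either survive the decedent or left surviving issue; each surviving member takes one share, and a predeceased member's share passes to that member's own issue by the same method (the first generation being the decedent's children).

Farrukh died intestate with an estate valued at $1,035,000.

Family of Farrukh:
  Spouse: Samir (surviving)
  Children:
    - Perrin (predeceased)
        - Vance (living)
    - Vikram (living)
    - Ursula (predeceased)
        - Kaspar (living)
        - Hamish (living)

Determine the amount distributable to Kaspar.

Samir takes one-third of $1,035,000 = $345,000. The remaining $690,000 passes to the descendants.
The descendants' portion ($690,000) is divided into 3 shares of $230,000: Vikram takes $230,000; Perrin's $230,000 share passes to Perrin's issue; Ursula's $230,000 share passes to Ursula's issue.
Perrin's share ($230,000) passes entirely to Vance.
Ursula's share ($230,000) is divided into 2 shares of $115,000: Kaspar and Hamish each take $115,000.

Kaspar receives $115,000.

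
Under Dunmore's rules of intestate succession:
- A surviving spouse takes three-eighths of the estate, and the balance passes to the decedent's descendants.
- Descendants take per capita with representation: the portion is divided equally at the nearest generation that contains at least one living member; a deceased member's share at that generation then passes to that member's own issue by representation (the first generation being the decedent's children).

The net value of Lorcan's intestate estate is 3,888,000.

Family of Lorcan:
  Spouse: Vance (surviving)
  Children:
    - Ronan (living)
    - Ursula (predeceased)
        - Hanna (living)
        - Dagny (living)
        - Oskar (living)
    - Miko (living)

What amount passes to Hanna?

Hanna receives 270,000.

Vance takes three-eighths of 3,888,000 = 1,458,000. The remaining 2,430,000 passes to the descendants.
The descendants' portion (2,430,000) is divided into 3 shares of 810,000: Ronan and Miko each take 810,000; Ursula's 810,000 share passes to Ursula's issue.
Ursula's share (810,000) is divided into 3 shares of 270,000: Hanna, Dagny, and Oskar each take 270,000.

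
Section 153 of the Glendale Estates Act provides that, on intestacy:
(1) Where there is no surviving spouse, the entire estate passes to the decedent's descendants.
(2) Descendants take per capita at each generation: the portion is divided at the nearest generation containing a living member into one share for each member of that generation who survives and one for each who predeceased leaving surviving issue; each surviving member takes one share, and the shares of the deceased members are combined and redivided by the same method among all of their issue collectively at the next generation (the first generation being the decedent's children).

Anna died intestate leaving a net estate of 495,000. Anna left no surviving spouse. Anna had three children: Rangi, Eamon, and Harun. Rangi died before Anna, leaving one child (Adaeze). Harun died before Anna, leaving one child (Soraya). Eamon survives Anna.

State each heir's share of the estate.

Adaeze: 165,000; Eamon: 165,000; Soraya: 165,000

The entire 495,000 passes to the descendants.
That amount (495,000) is divided at the children's generation into 3 shares of 165,000. Eamon takes 165,000. The 2 shares of the deceased (Rangi and Harun) are combined into a pool of 330,000.
That pool (330,000) is divided at the grandchildren's generation equally among Adaeze and Soraya: 165,000 each.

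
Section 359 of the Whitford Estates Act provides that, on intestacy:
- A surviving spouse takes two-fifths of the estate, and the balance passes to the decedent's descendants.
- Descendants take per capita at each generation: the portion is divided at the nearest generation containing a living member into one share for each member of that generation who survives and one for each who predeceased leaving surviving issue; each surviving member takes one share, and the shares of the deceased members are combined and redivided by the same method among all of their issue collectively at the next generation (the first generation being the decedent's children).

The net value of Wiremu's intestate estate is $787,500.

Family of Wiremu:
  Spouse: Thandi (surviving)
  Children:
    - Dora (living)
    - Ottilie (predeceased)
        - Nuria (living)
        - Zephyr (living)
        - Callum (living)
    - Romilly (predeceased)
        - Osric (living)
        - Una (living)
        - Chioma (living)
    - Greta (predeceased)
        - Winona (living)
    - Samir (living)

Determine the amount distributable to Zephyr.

Thandi takes two-fifths of $787,500 = $315,000. The remaining $472,500 passes to the descendants.
The descendants' portion ($472,500) is divided at the children's generation into 5 shares of $94,500. Dora and Samir each take $94,500. The 3 shares of the deceased (Ottilie, Romilly, and Greta) are combined into a pool of $283,500.
That pool ($283,500) is divided at the grandchildren's generation equally among Nuria, Zephyr, Callum, Osric, Una, Chioma, and Winona: $40,500 each.

Zephyr receives $40,500.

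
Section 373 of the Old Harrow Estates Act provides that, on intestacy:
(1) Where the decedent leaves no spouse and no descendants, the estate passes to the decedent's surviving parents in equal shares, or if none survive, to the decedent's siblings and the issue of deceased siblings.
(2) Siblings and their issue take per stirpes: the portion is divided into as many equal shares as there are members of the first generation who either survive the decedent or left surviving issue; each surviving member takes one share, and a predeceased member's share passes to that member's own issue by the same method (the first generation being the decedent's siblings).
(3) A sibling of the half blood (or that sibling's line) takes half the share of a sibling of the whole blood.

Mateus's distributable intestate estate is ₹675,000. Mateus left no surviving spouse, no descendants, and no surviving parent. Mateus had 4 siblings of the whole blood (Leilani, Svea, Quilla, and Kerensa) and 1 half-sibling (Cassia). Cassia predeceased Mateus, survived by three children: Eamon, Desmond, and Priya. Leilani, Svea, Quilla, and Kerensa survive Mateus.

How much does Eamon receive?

The entire ₹675,000 passes to the siblings and their issue.
Counting each half-blood sibling's line as half a unit, there are 9/2 units in ₹675,000, so one unit is ₹150,000. Whole-blood lines (Leilani, Svea, Quilla, and Kerensa) take ₹150,000 each; half-blood lines (Cassia) take ₹75,000 each.
Cassia's share (₹75,000) is divided into 3 shares of ₹25,000: Eamon, Desmond, and Priya each take ₹25,000.

Eamon receives ₹25,000.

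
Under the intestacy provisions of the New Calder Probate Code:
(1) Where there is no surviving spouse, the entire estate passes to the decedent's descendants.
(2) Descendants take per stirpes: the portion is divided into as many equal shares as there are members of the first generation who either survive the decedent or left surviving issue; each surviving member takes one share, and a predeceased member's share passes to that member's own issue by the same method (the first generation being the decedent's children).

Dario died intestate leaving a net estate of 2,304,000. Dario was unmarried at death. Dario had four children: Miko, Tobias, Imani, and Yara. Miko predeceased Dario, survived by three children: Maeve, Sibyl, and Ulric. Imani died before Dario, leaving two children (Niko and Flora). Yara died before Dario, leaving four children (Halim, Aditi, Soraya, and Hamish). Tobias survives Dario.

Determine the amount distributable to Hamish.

The entire 2,304,000 passes to the descendants.
That amount (2,304,000) is divided into 4 shares of 576,000: Tobias takes 576,000; Miko's 576,000 share passes to Miko's issue; Imani's 576,000 share passes to Imani's issue; Yara's 576,000 share passes to Yara's issue.
Miko's share (576,000) is divided into 3 shares of 192,000: Maeve, Sibyl, and Ulric each take 192,000.
Imani's share (576,000) is divided into 2 shares of 288,000: Niko and Flora each take 288,000.
Yara's share (576,000) is divided into 4 shares of 144,000: Halim, Aditi, Soraya, and Hamish each take 144,000.

Hamish receives 144,000.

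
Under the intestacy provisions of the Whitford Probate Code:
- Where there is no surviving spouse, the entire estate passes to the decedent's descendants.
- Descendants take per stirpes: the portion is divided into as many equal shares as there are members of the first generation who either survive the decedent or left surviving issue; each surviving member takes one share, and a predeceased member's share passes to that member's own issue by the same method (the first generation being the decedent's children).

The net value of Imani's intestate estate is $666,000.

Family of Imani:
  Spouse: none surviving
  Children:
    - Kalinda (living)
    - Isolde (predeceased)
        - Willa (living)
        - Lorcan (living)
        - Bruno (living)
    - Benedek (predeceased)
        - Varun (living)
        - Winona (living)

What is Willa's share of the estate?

Willa receives $74,000.

The entire $666,000 passes to the descendants.
That amount ($666,000) is divided into 3 shares of $222,000: Kalinda takes $222,000; Isolde's $222,000 share passes to Isolde's issue; Benedek's $222,000 share passes to Benedek's issue.
Isolde's share ($222,000) is divided into 3 shares of $74,000: Willa, Lorcan, and Bruno each take $74,000.
Benedek's share ($222,000) is divided into 2 shares of $111,000: Varun and Winona each take $111,000.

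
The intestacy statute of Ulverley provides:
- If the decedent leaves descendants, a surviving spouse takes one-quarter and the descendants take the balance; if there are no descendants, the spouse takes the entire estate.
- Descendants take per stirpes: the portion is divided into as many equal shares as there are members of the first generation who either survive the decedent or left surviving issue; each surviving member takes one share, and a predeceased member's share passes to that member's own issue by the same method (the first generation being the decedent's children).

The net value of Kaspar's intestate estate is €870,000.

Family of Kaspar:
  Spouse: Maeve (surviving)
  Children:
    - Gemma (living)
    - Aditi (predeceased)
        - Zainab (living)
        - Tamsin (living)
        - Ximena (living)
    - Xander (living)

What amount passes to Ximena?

Maeve takes one-quarter of €870,000 = €217,500. The remaining €652,500 passes to the descendants.
The descendants' portion (€652,500) is divided into 3 shares of €217,500: Gemma and Xander each take €217,500; Aditi's €217,500 share passes to Aditi's issue.
Aditi's share (€217,500) is divided into 3 shares of €72,500: Zainab, Tamsin, and Ximena each take €72,500.

Ximena receives €72,500.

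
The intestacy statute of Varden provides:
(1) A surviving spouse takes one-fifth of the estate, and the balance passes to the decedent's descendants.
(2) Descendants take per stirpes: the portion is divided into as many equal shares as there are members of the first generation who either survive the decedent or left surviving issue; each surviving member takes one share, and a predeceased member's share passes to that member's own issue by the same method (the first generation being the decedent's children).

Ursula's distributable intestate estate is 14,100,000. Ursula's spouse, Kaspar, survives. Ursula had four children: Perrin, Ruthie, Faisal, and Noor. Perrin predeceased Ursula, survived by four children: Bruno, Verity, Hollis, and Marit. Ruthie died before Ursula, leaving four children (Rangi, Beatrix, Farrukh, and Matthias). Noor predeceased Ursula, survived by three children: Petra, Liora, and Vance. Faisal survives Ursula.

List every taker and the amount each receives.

Kaspar takes one-fifth of 14,100,000 = 2,820,000. The remaining 11,280,000 passes to the descendants.
The descendants' portion (11,280,000) is divided into 4 shares of 2,820,000: Faisal takes 2,820,000; Perrin's 2,820,000 share passes to Perrin's issue; Ruthie's 2,820,000 share passes to Ruthie's issue; Noor's 2,820,000 share passes to Noor's issue.
Perrin's share (2,820,000) is divided into 4 shares of 705,000: Bruno, Verity, Hollis, and Marit each take 705,000.
Ruthie's share (2,820,000) is divided into 4 shares of 705,000: Rangi, Beatrix, Farrukh, and Matthias each take 705,000.
Noor's share (2,820,000) is divided into 3 shares of 940,000: Petra, Liora, and Vance each take 940,000.

Kaspar: 2,820,000; Bruno: 705,000; Verity: 705,000; Hollis: 705,000; Marit: 705,000; Rangi: 705,000; Beatrix: 705,000; Farrukh: 705,000; Matthias: 705,000; Faisal: 2,820,000; Petra: 940,000; Liora: 940,000; Vance: 940,000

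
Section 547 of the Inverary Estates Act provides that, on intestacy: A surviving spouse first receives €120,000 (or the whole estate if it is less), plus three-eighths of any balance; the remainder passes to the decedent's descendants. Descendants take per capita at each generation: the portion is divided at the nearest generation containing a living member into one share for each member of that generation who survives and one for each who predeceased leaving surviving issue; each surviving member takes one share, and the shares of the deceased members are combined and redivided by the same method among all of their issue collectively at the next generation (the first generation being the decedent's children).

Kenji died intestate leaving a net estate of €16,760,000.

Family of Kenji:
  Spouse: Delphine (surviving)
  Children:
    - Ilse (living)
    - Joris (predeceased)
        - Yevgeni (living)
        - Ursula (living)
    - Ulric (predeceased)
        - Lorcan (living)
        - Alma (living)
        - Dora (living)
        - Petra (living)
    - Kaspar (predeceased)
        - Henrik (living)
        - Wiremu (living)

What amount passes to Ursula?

Ursula receives €975,000.

Delphine first takes €120,000, leaving a balance of €16,640,000. Delphine then takes three-eighths of the balance (€6,240,000), for a total of €6,360,000. The remaining €10,400,000 passes to the descendants.
The descendants' portion (€10,400,000) is divided at the children's generation into 4 shares of €2,600,000. Ilse takes €2,600,000. The 3 shares of the deceased (Joris, Ulric, and Kaspar) are combined into a pool of €7,800,000.
That pool (€7,800,000) is divided at the grandchildren's generation equally among Yevgeni, Ursula, Lorcan, Alma, Dora, Petra, Henrik, and Wiremu: €975,000 each.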